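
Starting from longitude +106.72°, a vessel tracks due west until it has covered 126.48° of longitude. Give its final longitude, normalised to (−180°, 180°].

-19.76°

Start at +106.72°; shift −126.48° → -19.76°.
-19.76° already lies in (−180°, 180°].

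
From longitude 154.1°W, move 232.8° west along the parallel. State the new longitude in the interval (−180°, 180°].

26.9°W

Start at -154.1°; shift −232.8° → -386.9°.
-386.9° lies outside (−180°, 180°]; add 360° → -26.9°.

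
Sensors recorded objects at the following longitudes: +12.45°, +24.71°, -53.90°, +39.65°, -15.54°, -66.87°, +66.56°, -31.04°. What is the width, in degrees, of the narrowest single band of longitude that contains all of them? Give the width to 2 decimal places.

133.43°

Sort the longitudes: -66.87°, -53.90°, -31.04°, -15.54°, +12.45°, +24.71°, +39.65°, +66.56°.
Eastward gaps between consecutive values (wrapping around): 12.97°, 22.86°, 15.50°, 27.99°, 12.26°, 14.94°, 26.91°, 226.57°.
Largest gap = 226.57° ⇒ minimal covering band is its complement: 360° − 226.57° = 133.43°.
Band runs from -66.87° eastward to +66.56°.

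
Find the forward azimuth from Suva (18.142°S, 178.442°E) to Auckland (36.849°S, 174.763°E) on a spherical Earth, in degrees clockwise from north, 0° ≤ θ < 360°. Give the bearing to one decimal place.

189.1°

Δλ = 174.763 − 178.442 = -3.679°.
θ = atan2( sin Δλ · cos φ₂ , cos φ₁ · sin φ₂ − sin φ₁ · cos φ₂ · cos Δλ )
  = atan2(-0.05135, -0.32124) = -170.919° → normalised to [0°, 360°): 189.081°.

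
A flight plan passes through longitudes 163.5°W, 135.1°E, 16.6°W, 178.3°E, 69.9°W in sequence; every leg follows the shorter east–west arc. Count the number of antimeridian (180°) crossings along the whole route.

3

Leg 1: -163.5° → +135.1°, shortest Δλ = -61.4° (west) — crosses 180°.
Leg 2: +135.1° → -16.6°, shortest Δλ = -151.7° (west) — does not cross 180°.
Leg 3: -16.6° → +178.3°, shortest Δλ = -165.1° (west) — crosses 180°.
Leg 4: +178.3° → -69.9°, shortest Δλ = 111.8° (east) — crosses 180°.
Total crossings: 3.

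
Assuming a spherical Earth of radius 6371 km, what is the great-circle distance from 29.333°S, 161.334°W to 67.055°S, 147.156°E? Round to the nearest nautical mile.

2912 nmi

Δλ = 147.156 − -161.334 = 308.490°; wrapped into (−180°, 180°]: -51.510°.
Δφ = -67.055 − -29.333 = -37.722°.
a = sin²(Δφ/2) + cos φ₁ · cos φ₂ · sin²(Δλ/2) = 0.168676.
c = 2·atan2(√a, √(1−a)) = 0.84645 rad → d = 6371·c ≈ 5392.71 km ≈ 2911.83 nmi.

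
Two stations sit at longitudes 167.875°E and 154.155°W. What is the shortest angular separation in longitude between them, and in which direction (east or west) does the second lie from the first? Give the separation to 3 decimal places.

37.970° east

Raw difference: -154.155 − 167.875 = -322.03°.
Normalise into (−180°, 180°]: -322.03° + 360° = 37.97°.
Positive ⇒ the second point lies to the east; separation 37.970°.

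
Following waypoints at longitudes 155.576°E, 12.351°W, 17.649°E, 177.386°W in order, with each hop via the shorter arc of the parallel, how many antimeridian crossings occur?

1

Leg 1: +155.576° → -12.351°, shortest Δλ = -167.927° (west) — does not cross 180°.
Leg 2: -12.351° → +17.649°, shortest Δλ = 30.0° (east) — does not cross 180°.
Leg 3: +17.649° → -177.386°, shortest Δλ = 164.965° (east) — crosses 180°.
Total crossings: 1.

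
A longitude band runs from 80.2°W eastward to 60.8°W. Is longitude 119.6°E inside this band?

Band width going east from -80.2° to -60.8°: ((-60.8 − -80.2) mod 360) = 19.4°.
Offset of +119.6° east of the west edge: ((119.6 − -80.2) mod 360) = 199.8°.
199.8° > 19.4° ⇒ outside.

No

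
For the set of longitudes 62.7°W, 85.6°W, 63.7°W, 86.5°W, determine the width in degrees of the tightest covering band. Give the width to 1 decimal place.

Sort the longitudes: -86.5°, -85.6°, -63.7°, -62.7°.
Eastward gaps between consecutive values (wrapping around): 0.9°, 21.9°, 1.0°, 336.2°.
Largest gap = 336.2° ⇒ minimal covering band is its complement: 360° − 336.2° = 23.8°.
Band runs from -86.5° eastward to -62.7°.

23.8°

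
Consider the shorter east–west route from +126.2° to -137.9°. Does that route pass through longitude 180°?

Yes

Naïve |-137.9 − 126.2| = 264.1° > 180°, so the shorter arc goes the other way round — across 180°.
Signed shortest Δλ = ((-137.9 − 126.2 + 180) mod 360) − 180 = 95.9°.
Going east by 95.9° from +126.2° passes through 180° before reaching -137.9°.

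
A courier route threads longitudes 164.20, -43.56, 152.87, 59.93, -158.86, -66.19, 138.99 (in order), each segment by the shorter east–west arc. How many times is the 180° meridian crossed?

Leg 1: +164.20° → -43.56°, shortest Δλ = 152.24° (east) — crosses 180°.
Leg 2: -43.56° → +152.87°, shortest Δλ = -163.57° (west) — crosses 180°.
Leg 3: +152.87° → +59.93°, shortest Δλ = -92.94° (west) — does not cross 180°.
Leg 4: +59.93° → -158.86°, shortest Δλ = 141.21° (east) — crosses 180°.
Leg 5: -158.86° → -66.19°, shortest Δλ = 92.67° (east) — does not cross 180°.
Leg 6: -66.19° → +138.99°, shortest Δλ = -154.82° (west) — crosses 180°.
Total crossings: 4.

4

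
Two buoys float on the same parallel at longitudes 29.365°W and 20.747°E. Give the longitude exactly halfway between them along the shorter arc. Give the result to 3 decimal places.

Signed shortest Δλ from -29.365° to +20.747° is +50.112°.
Midpoint longitude = -29.365° + (+50.112°)/2 = -29.365° + 25.056° = -4.309°.

4.309°W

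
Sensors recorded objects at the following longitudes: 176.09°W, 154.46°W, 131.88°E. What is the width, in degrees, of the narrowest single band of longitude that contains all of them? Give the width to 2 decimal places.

73.66°

Sort the longitudes: -176.09°, -154.46°, +131.88°.
Eastward gaps between consecutive values (wrapping around): 21.63°, 286.34°, 52.03°.
Largest gap = 286.34° ⇒ minimal covering band is its complement: 360° − 286.34° = 73.66°.
Band runs from +131.88° eastward to -154.46°, crossing the antimeridian.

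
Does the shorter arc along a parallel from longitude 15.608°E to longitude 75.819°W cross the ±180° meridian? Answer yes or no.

No

Signed shortest Δλ = ((-75.819 − 15.608 + 180) mod 360) − 180 = -91.427°.
Going west by 91.427° from +15.608° reaches -75.819° without touching 180°.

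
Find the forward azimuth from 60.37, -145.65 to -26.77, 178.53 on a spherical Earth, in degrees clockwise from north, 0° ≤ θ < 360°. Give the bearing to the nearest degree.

Δλ = 178.53 − -145.65 = 324.18°; wrapped into (−180°, 180°]: -35.82°.
θ = atan2( sin Δλ · cos φ₂ , cos φ₁ · sin φ₂ − sin φ₁ · cos φ₂ · cos Δλ )
  = atan2(-0.52252, -0.85197) = -148.479° → normalised to [0°, 360°): 211.521°.

212°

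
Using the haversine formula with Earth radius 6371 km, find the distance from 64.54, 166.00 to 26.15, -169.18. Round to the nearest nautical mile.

2496 nmi

Δλ = -169.18 − 166.00 = -335.18°; wrapped into (−180°, 180°]: 24.82°.
Δφ = 26.15 − 64.54 = -38.39°.
a = sin²(Δφ/2) + cos φ₁ · cos φ₂ · sin²(Δλ/2) = 0.125921.
c = 2·atan2(√a, √(1−a)) = 0.72551 rad → d = 6371·c ≈ 4622.25 km ≈ 2495.81 nmi.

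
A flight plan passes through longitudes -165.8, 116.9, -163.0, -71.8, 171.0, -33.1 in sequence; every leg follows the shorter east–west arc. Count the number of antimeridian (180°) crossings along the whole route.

4

Leg 1: -165.8° → +116.9°, shortest Δλ = -77.3° (west) — crosses 180°.
Leg 2: +116.9° → -163.0°, shortest Δλ = 80.1° (east) — crosses 180°.
Leg 3: -163.0° → -71.8°, shortest Δλ = 91.2° (east) — does not cross 180°.
Leg 4: -71.8° → +171.0°, shortest Δλ = -117.2° (west) — crosses 180°.
Leg 5: +171.0° → -33.1°, shortest Δλ = 155.9° (east) — crosses 180°.
Total crossings: 4.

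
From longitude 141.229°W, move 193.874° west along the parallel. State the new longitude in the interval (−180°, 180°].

Start at -141.229°; shift −193.874° → -335.103°.
-335.103° lies outside (−180°, 180°]; add 360° → +24.897°.

24.897°E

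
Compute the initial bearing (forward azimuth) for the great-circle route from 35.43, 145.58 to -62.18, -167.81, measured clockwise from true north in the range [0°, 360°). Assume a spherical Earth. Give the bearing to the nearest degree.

159°

Δλ = -167.81 − 145.58 = -313.39°; wrapped into (−180°, 180°]: 46.61°.
θ = atan2( sin Δλ · cos φ₂ , cos φ₁ · sin φ₂ − sin φ₁ · cos φ₂ · cos Δλ )
  = atan2(0.33915, -0.90650) = 159.488° → normalised to [0°, 360°): 159.488°.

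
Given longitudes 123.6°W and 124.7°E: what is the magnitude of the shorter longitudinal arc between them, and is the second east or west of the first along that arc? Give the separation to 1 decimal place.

Raw difference: 124.7 − -123.6 = 248.3°.
Normalise into (−180°, 180°]: 248.3° − 360° = -111.7°.
Negative ⇒ the second point lies to the west; separation 111.7°.

111.7° west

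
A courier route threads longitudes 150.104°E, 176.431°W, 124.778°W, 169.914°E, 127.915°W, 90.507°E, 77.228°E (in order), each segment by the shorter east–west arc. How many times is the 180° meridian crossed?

Leg 1: +150.104° → -176.431°, shortest Δλ = 33.465° (east) — crosses 180°.
Leg 2: -176.431° → -124.778°, shortest Δλ = 51.653° (east) — does not cross 180°.
Leg 3: -124.778° → +169.914°, shortest Δλ = -65.308° (west) — crosses 180°.
Leg 4: +169.914° → -127.915°, shortest Δλ = 62.171° (east) — crosses 180°.
Leg 5: -127.915° → +90.507°, shortest Δλ = -141.578° (west) — crosses 180°.
Leg 6: +90.507° → +77.228°, shortest Δλ = -13.279° (west) — does not cross 180°.
Total crossings: 4.

4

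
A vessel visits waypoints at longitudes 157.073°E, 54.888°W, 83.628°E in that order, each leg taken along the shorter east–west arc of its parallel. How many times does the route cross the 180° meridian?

1

Leg 1: +157.073° → -54.888°, shortest Δλ = 148.039° (east) — crosses 180°.
Leg 2: -54.888° → +83.628°, shortest Δλ = 138.516° (east) — does not cross 180°.
Total crossings: 1.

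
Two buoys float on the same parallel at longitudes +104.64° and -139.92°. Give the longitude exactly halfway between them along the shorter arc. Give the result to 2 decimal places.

Signed shortest Δλ from +104.64° to -139.92° is +115.44°.
Midpoint longitude = +104.64° + (+115.44°)/2 = +104.64° + 57.72° = +162.36°.
(The naïve average (+104.64 + -139.92)/2 = -17.64° is on the wrong side of the globe.)

+162.36°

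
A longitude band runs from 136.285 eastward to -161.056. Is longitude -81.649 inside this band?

No

Band width going east from +136.285° to -161.056°: ((-161.056 − 136.285) mod 360) = 62.659°.
Offset of -81.649° east of the west edge: ((-81.649 − 136.285) mod 360) = 142.066°.
142.066° > 62.659° ⇒ outside.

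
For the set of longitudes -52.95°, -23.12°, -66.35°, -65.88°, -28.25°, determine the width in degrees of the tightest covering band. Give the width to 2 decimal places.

Sort the longitudes: -66.35°, -65.88°, -52.95°, -28.25°, -23.12°.
Eastward gaps between consecutive values (wrapping around): 0.47°, 12.93°, 24.70°, 5.13°, 316.77°.
Largest gap = 316.77° ⇒ minimal covering band is its complement: 360° − 316.77° = 43.23°.
Band runs from -66.35° eastward to -23.12°.

43.23°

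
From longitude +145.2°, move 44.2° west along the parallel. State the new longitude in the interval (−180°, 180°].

Start at +145.2°; shift −44.2° → +101.0°.
+101.0° already lies in (−180°, 180°].

+101.0°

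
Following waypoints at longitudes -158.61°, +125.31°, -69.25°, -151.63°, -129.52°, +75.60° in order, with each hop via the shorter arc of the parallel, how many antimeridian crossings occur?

3

Leg 1: -158.61° → +125.31°, shortest Δλ = -76.08° (west) — crosses 180°.
Leg 2: +125.31° → -69.25°, shortest Δλ = 165.44° (east) — crosses 180°.
Leg 3: -69.25° → -151.63°, shortest Δλ = -82.38° (west) — does not cross 180°.
Leg 4: -151.63° → -129.52°, shortest Δλ = 22.11° (east) — does not cross 180°.
Leg 5: -129.52° → +75.60°, shortest Δλ = -154.88° (west) — crosses 180°.
Total crossings: 3.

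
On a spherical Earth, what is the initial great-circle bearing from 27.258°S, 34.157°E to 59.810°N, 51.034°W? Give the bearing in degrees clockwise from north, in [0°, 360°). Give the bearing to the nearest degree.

328°

Δλ = -51.034 − 34.157 = -85.191°.
θ = atan2( sin Δλ · cos φ₂ , cos φ₁ · sin φ₂ − sin φ₁ · cos φ₂ · cos Δλ )
  = atan2(-0.50110, 0.78769) = -32.463° → normalised to [0°, 360°): 327.537°.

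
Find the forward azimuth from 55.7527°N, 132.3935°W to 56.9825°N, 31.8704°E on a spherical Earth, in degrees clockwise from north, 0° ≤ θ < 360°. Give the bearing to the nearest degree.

Δλ = 31.8704 − -132.3935 = 164.2639°.
θ = atan2( sin Δλ · cos φ₂ , cos φ₁ · sin φ₂ − sin φ₁ · cos φ₂ · cos Δλ )
  = atan2(0.14778, 0.90542) = 9.270° → normalised to [0°, 360°): 9.270°.

9°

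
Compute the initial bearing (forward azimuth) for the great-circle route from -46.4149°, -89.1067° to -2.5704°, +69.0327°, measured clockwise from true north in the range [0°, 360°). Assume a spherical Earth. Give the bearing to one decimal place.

152.1°

Δλ = 69.0327 − -89.1067 = 158.1394°.
θ = atan2( sin Δλ · cos φ₂ , cos φ₁ · sin φ₂ − sin φ₁ · cos φ₂ · cos Δλ )
  = atan2(0.37198, -0.70251) = 152.099° → normalised to [0°, 360°): 152.099°.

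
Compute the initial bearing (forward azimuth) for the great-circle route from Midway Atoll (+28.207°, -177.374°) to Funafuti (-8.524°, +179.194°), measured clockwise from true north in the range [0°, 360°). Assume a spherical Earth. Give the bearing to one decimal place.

185.7°

Δλ = 179.194 − -177.374 = 356.568°; wrapped into (−180°, 180°]: -3.432°.
θ = atan2( sin Δλ · cos φ₂ , cos φ₁ · sin φ₂ − sin φ₁ · cos φ₂ · cos Δλ )
  = atan2(-0.05920, -0.59722) = -174.339° → normalised to [0°, 360°): 185.661°.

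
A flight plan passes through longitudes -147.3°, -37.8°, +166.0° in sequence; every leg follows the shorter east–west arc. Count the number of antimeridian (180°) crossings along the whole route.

1

Leg 1: -147.3° → -37.8°, shortest Δλ = 109.5° (east) — does not cross 180°.
Leg 2: -37.8° → +166.0°, shortest Δλ = -156.2° (west) — crosses 180°.
Total crossings: 1.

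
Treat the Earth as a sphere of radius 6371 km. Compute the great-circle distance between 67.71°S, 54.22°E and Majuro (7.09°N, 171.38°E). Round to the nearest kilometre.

Δλ = 171.38 − 54.22 = 117.16°.
Δφ = 7.09 − -67.71 = 74.80°.
a = sin²(Δφ/2) + cos φ₁ · cos φ₂ · sin²(Δλ/2) = 0.643010.
c = 2·atan2(√a, √(1−a)) = 1.86087 rad → d = 6371·c ≈ 11855.59 km.

11856 km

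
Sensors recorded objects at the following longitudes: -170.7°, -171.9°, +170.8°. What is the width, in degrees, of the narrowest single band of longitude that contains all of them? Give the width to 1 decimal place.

18.5°

Sort the longitudes: -171.9°, -170.7°, +170.8°.
Eastward gaps between consecutive values (wrapping around): 1.2°, 341.5°, 17.3°.
Largest gap = 341.5° ⇒ minimal covering band is its complement: 360° − 341.5° = 18.5°.
Band runs from +170.8° eastward to -170.7°, crossing the antimeridian.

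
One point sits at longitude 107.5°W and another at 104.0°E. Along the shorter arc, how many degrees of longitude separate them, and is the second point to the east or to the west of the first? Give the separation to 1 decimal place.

148.5° west

Raw difference: 104.0 − -107.5 = 211.5°.
Normalise into (−180°, 180°]: 211.5° − 360° = -148.5°.
Negative ⇒ the second point lies to the west; separation 148.5°.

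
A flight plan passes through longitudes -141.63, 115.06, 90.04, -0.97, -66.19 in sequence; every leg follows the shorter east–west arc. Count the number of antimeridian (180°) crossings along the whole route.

Leg 1: -141.63° → +115.06°, shortest Δλ = -103.31° (west) — crosses 180°.
Leg 2: +115.06° → +90.04°, shortest Δλ = -25.02° (west) — does not cross 180°.
Leg 3: +90.04° → -0.97°, shortest Δλ = -91.01° (west) — does not cross 180°.
Leg 4: -0.97° → -66.19°, shortest Δλ = -65.22° (west) — does not cross 180°.
Total crossings: 1.

1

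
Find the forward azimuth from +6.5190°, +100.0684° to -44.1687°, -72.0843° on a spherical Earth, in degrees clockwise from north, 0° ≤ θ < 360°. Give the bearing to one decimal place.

189.1°

Δλ = -72.0843 − 100.0684 = -172.1527°.
θ = atan2( sin Δλ · cos φ₂ , cos φ₁ · sin φ₂ − sin φ₁ · cos φ₂ · cos Δλ )
  = atan2(-0.09793, -0.61159) = -170.902° → normalised to [0°, 360°): 189.098°.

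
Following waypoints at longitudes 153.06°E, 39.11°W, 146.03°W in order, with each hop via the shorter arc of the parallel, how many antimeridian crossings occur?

1

Leg 1: +153.06° → -39.11°, shortest Δλ = 167.83° (east) — crosses 180°.
Leg 2: -39.11° → -146.03°, shortest Δλ = -106.92° (west) — does not cross 180°.
Total crossings: 1.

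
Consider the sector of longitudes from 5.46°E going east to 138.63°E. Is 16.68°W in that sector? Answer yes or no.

No

Band width going east from +5.46° to +138.63°: ((138.63 − 5.46) mod 360) = 133.17°.
Offset of -16.68° east of the west edge: ((-16.68 − 5.46) mod 360) = 337.86°.
337.86° > 133.17° ⇒ outside.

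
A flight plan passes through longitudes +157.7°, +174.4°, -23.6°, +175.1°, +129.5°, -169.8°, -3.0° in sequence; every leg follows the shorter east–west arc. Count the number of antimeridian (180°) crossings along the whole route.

3

Leg 1: +157.7° → +174.4°, shortest Δλ = 16.7° (east) — does not cross 180°.
Leg 2: +174.4° → -23.6°, shortest Δλ = 162.0° (east) — crosses 180°.
Leg 3: -23.6° → +175.1°, shortest Δλ = -161.3° (west) — crosses 180°.
Leg 4: +175.1° → +129.5°, shortest Δλ = -45.6° (west) — does not cross 180°.
Leg 5: +129.5° → -169.8°, shortest Δλ = 60.7° (east) — crosses 180°.
Leg 6: -169.8° → -3.0°, shortest Δλ = 166.8° (east) — does not cross 180°.
Total crossings: 3.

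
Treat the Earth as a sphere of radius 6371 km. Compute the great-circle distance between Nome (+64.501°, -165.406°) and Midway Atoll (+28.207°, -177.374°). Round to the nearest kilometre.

4124 km

Δλ = -177.374 − -165.406 = -11.968°.
Δφ = 28.207 − 64.501 = -36.294°.
a = sin²(Δφ/2) + cos φ₁ · cos φ₂ · sin²(Δλ/2) = 0.101128.
c = 2·atan2(√a, √(1−a)) = 0.64725 rad → d = 6371·c ≈ 4123.64 km.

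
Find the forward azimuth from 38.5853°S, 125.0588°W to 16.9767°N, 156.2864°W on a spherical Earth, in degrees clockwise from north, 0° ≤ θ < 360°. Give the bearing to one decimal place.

Δλ = -156.2864 − -125.0588 = -31.2276°.
θ = atan2( sin Δλ · cos φ₂ , cos φ₁ · sin φ₂ − sin φ₁ · cos φ₂ · cos Δλ )
  = atan2(-0.49585, 0.73831) = -33.885° → normalised to [0°, 360°): 326.115°.

326.1°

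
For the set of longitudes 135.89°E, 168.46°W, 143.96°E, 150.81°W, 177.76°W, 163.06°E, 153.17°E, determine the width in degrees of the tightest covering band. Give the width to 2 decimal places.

73.30°

Sort the longitudes: -177.76°, -168.46°, -150.81°, +135.89°, +143.96°, +153.17°, +163.06°.
Eastward gaps between consecutive values (wrapping around): 9.30°, 17.65°, 286.70°, 8.07°, 9.21°, 9.89°, 19.18°.
Largest gap = 286.70° ⇒ minimal covering band is its complement: 360° − 286.70° = 73.30°.
Band runs from +135.89° eastward to -150.81°, crossing the antimeridian.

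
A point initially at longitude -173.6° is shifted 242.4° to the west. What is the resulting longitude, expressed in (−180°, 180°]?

Start at -173.6°; shift −242.4° → -416.0°.
-416.0° lies outside (−180°, 180°]; add 360° → -56.0°.

-56.0°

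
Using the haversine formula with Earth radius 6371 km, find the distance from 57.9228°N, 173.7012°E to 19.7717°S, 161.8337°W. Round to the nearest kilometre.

8930 km

Δλ = -161.8337 − 173.7012 = -335.5349°; wrapped into (−180°, 180°]: 24.4651°.
Δφ = -19.7717 − 57.9228 = -77.6945°.
a = sin²(Δφ/2) + cos φ₁ · cos φ₂ · sin²(Δλ/2) = 0.415873.
c = 2·atan2(√a, √(1−a)) = 1.40174 rad → d = 6371·c ≈ 8930.48 km.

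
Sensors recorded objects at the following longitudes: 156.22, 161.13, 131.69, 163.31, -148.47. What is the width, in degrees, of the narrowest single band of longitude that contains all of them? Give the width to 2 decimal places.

79.84°

Sort the longitudes: -148.47°, +131.69°, +156.22°, +161.13°, +163.31°.
Eastward gaps between consecutive values (wrapping around): 280.16°, 24.53°, 4.91°, 2.18°, 48.22°.
Largest gap = 280.16° ⇒ minimal covering band is its complement: 360° − 280.16° = 79.84°.
Band runs from +131.69° eastward to -148.47°, crossing the antimeridian.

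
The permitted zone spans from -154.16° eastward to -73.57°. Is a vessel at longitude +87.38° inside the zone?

No

Band width going east from -154.16° to -73.57°: ((-73.57 − -154.16) mod 360) = 80.59°.
Offset of +87.38° east of the west edge: ((87.38 − -154.16) mod 360) = 241.54°.
241.54° > 80.59° ⇒ outside.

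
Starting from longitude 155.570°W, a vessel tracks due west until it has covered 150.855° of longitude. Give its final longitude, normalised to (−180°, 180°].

Start at -155.570°; shift −150.855° → -306.425°.
-306.425° lies outside (−180°, 180°]; add 360° → +53.575°.

53.575°E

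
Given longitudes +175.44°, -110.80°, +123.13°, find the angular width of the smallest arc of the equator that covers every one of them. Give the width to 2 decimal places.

126.07°

Sort the longitudes: -110.80°, +123.13°, +175.44°.
Eastward gaps between consecutive values (wrapping around): 233.93°, 52.31°, 73.76°.
Largest gap = 233.93° ⇒ minimal covering band is its complement: 360° − 233.93° = 126.07°.
Band runs from +123.13° eastward to -110.80°, crossing the antimeridian.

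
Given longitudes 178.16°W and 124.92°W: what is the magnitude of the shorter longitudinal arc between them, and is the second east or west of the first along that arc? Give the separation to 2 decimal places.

Raw difference: -124.92 − -178.16 = 53.24°.
Normalise into (−180°, 180°]: 53.24° stays 53.24°.
Positive ⇒ the second point lies to the east; separation 53.24°.

53.24° east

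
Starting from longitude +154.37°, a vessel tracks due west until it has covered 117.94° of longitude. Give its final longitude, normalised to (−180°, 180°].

+36.43°

Start at +154.37°; shift −117.94° → +36.43°.
+36.43° already lies in (−180°, 180°].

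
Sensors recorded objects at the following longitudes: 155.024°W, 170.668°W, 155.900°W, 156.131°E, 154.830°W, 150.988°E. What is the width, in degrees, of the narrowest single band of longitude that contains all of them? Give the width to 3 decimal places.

54.182°

Sort the longitudes: -170.668°, -155.900°, -155.024°, -154.830°, +150.988°, +156.131°.
Eastward gaps between consecutive values (wrapping around): 14.768°, 0.876°, 0.194°, 305.818°, 5.143°, 33.201°.
Largest gap = 305.818° ⇒ minimal covering band is its complement: 360° − 305.818° = 54.182°.
Band runs from +150.988° eastward to -154.830°, crossing the antimeridian.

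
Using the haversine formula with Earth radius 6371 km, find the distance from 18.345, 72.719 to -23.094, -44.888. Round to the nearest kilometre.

13552 km

Δλ = -44.888 − 72.719 = -117.607°.
Δφ = -23.094 − 18.345 = -41.439°.
a = sin²(Δφ/2) + cos φ₁ · cos φ₂ · sin²(Δλ/2) = 0.764029.
c = 2·atan2(√a, √(1−a)) = 2.12711 rad → d = 6371·c ≈ 13551.81 km.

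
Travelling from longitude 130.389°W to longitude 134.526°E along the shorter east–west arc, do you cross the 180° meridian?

Naïve |134.526 − -130.389| = 264.915° > 180°, so the shorter arc goes the other way round — across 180°.
Signed shortest Δλ = ((134.526 − -130.389 + 180) mod 360) − 180 = -95.085°.
Going west by 95.085° from -130.389° passes through 180° before reaching +134.526°.

Yes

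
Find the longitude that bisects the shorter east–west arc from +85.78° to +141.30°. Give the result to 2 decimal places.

Signed shortest Δλ from +85.78° to +141.30° is +55.52°.
Midpoint longitude = +85.78° + (+55.52°)/2 = +85.78° + 27.76° = +113.54°.

+113.54°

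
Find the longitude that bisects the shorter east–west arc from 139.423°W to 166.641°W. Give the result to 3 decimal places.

Signed shortest Δλ from -139.423° to -166.641° is -27.218°.
Midpoint longitude = -139.423° + (-27.218°)/2 = -139.423° − 13.609° = -153.032°.

153.032°W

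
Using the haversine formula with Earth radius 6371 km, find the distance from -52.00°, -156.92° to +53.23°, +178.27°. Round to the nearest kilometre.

11927 km

Δλ = 178.27 − -156.92 = 335.19°; wrapped into (−180°, 180°]: -24.81°.
Δφ = 53.23 − -52.00 = 105.23°.
a = sin²(Δφ/2) + cos φ₁ · cos φ₂ · sin²(Δλ/2) = 0.648354.
c = 2·atan2(√a, √(1−a)) = 1.87204 rad → d = 6371·c ≈ 11926.77 km.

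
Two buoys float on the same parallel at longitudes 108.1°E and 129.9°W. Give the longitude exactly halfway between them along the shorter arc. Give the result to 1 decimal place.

169.1°E

Signed shortest Δλ from +108.1° to -129.9° is +122.0°.
Midpoint longitude = +108.1° + (+122.0°)/2 = +108.1° + 61.0° = +169.1°.
(The naïve average (+108.1 + -129.9)/2 = -10.9° is on the wrong side of the globe.)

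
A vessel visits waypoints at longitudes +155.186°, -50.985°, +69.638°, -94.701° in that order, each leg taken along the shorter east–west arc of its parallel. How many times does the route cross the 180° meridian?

Leg 1: +155.186° → -50.985°, shortest Δλ = 153.829° (east) — crosses 180°.
Leg 2: -50.985° → +69.638°, shortest Δλ = 120.623° (east) — does not cross 180°.
Leg 3: +69.638° → -94.701°, shortest Δλ = -164.339° (west) — does not cross 180°.
Total crossings: 1.

1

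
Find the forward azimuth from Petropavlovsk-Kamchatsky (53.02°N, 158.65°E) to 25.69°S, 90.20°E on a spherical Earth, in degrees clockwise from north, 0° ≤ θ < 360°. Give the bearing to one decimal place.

237.9°

Δλ = 90.20 − 158.65 = -68.45°.
θ = atan2( sin Δλ · cos φ₂ , cos φ₁ · sin φ₂ − sin φ₁ · cos φ₂ · cos Δλ )
  = atan2(-0.83816, -0.52519) = -122.071° → normalised to [0°, 360°): 237.929°.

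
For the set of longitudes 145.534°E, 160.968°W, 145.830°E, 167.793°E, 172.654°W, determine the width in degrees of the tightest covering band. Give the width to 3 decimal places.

53.498°

Sort the longitudes: -172.654°, -160.968°, +145.534°, +145.830°, +167.793°.
Eastward gaps between consecutive values (wrapping around): 11.686°, 306.502°, 0.296°, 21.963°, 19.553°.
Largest gap = 306.502° ⇒ minimal covering band is its complement: 360° − 306.502° = 53.498°.
Band runs from +145.534° eastward to -160.968°, crossing the antimeridian.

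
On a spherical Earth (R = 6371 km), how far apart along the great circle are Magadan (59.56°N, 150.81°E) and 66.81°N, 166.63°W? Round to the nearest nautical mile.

Δλ = -166.63 − 150.81 = -317.44°; wrapped into (−180°, 180°]: 42.56°.
Δφ = 66.81 − 59.56 = 7.25°.
a = sin²(Δφ/2) + cos φ₁ · cos φ₂ · sin²(Δλ/2) = 0.030275.
c = 2·atan2(√a, √(1−a)) = 0.34978 rad → d = 6371·c ≈ 2228.42 km ≈ 1203.25 nmi.

1203 nmi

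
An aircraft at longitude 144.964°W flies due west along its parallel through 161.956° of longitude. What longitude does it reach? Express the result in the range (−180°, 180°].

Start at -144.964°; shift −161.956° → -306.920°.
-306.920° lies outside (−180°, 180°]; add 360° → +53.080°.

53.080°E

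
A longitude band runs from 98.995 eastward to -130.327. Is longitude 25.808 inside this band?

Band width going east from +98.995° to -130.327°: ((-130.327 − 98.995) mod 360) = 130.678°.
Offset of +25.808° east of the west edge: ((25.808 − 98.995) mod 360) = 286.813°.
286.813° > 130.678° ⇒ outside.

No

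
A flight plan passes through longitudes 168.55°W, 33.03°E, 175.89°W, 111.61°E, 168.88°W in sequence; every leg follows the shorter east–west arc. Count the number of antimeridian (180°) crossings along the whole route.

4

Leg 1: -168.55° → +33.03°, shortest Δλ = -158.42° (west) — crosses 180°.
Leg 2: +33.03° → -175.89°, shortest Δλ = 151.08° (east) — crosses 180°.
Leg 3: -175.89° → +111.61°, shortest Δλ = -72.5° (west) — crosses 180°.
Leg 4: +111.61° → -168.88°, shortest Δλ = 79.51° (east) — crosses 180°.
Total crossings: 4.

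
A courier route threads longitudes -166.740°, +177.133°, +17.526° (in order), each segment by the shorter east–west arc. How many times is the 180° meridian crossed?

Leg 1: -166.740° → +177.133°, shortest Δλ = -16.127° (west) — crosses 180°.
Leg 2: +177.133° → +17.526°, shortest Δλ = -159.607° (west) — does not cross 180°.
Total crossings: 1.

1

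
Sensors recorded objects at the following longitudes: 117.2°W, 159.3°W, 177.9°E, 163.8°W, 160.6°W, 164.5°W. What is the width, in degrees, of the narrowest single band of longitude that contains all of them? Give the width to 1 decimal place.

64.9°

Sort the longitudes: -164.5°, -163.8°, -160.6°, -159.3°, -117.2°, +177.9°.
Eastward gaps between consecutive values (wrapping around): 0.7°, 3.2°, 1.3°, 42.1°, 295.1°, 17.6°.
Largest gap = 295.1° ⇒ minimal covering band is its complement: 360° − 295.1° = 64.9°.
Band runs from +177.9° eastward to -117.2°, crossing the antimeridian.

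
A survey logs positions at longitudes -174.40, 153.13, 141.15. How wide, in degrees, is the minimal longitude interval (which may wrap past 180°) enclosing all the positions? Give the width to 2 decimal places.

Sort the longitudes: -174.40°, +141.15°, +153.13°.
Eastward gaps between consecutive values (wrapping around): 315.55°, 11.98°, 32.47°.
Largest gap = 315.55° ⇒ minimal covering band is its complement: 360° − 315.55° = 44.45°.
Band runs from +141.15° eastward to -174.40°, crossing the antimeridian.

44.45°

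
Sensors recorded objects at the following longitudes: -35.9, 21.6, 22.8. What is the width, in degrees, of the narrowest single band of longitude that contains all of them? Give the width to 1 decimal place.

Sort the longitudes: -35.9°, +21.6°, +22.8°.
Eastward gaps between consecutive values (wrapping around): 57.5°, 1.2°, 301.3°.
Largest gap = 301.3° ⇒ minimal covering band is its complement: 360° − 301.3° = 58.7°.
Band runs from -35.9° eastward to +22.8°.

58.7°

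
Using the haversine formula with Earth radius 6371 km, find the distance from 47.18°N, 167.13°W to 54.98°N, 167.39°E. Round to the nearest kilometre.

1965 km

Δλ = 167.39 − -167.13 = 334.52°; wrapped into (−180°, 180°]: -25.48°.
Δφ = 54.98 − 47.18 = 7.80°.
a = sin²(Δφ/2) + cos φ₁ · cos φ₂ · sin²(Δλ/2) = 0.023595.
c = 2·atan2(√a, √(1−a)) = 0.30844 rad → d = 6371·c ≈ 1965.04 km.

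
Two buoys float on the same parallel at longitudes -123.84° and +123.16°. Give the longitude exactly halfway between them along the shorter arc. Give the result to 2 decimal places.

Signed shortest Δλ from -123.84° to +123.16° is -113.00°.
Midpoint longitude = -123.84° + (-113.00°)/2 = -123.84° − 56.50° = -180.34°.
Normalise into (−180°, 180°]: +179.66°.
(The naïve average (-123.84 + +123.16)/2 = -0.34° is on the wrong side of the globe.)

+179.66°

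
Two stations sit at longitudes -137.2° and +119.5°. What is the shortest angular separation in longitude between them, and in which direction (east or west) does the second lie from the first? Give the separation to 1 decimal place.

Raw difference: 119.5 − -137.2 = 256.7°.
Normalise into (−180°, 180°]: 256.7° − 360° = -103.3°.
Negative ⇒ the second point lies to the west; separation 103.3°.

103.3° west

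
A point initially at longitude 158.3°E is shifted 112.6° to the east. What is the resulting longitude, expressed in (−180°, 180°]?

89.1°W

Start at +158.3°; shift +112.6° → +270.9°.
+270.9° lies outside (−180°, 180°]; subtract 360° → -89.1°.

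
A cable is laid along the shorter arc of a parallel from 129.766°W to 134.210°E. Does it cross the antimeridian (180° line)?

Naïve |134.210 − -129.766| = 263.976° > 180°, so the shorter arc goes the other way round — across 180°.
Signed shortest Δλ = ((134.210 − -129.766 + 180) mod 360) − 180 = -96.024°.
Going west by 96.024° from -129.766° passes through 180° before reaching +134.210°.

Yes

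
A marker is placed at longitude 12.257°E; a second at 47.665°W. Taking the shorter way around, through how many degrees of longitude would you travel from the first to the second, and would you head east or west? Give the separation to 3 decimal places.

Raw difference: -47.665 − 12.257 = -59.922°.
Normalise into (−180°, 180°]: -59.922° stays -59.922°.
Negative ⇒ the second point lies to the west; separation 59.922°.

59.922° west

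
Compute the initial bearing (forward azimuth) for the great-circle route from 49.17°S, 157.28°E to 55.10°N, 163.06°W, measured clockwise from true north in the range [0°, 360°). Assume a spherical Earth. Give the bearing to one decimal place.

Δλ = -163.06 − 157.28 = -320.34°; wrapped into (−180°, 180°]: 39.66°.
θ = atan2( sin Δλ · cos φ₂ , cos φ₁ · sin φ₂ − sin φ₁ · cos φ₂ · cos Δλ )
  = atan2(0.36516, 0.86951) = 22.781° → normalised to [0°, 360°): 22.781°.

22.8°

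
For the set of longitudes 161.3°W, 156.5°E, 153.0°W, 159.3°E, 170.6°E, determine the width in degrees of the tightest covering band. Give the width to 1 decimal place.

50.5°

Sort the longitudes: -161.3°, -153.0°, +156.5°, +159.3°, +170.6°.
Eastward gaps between consecutive values (wrapping around): 8.3°, 309.5°, 2.8°, 11.3°, 28.1°.
Largest gap = 309.5° ⇒ minimal covering band is its complement: 360° − 309.5° = 50.5°.
Band runs from +156.5° eastward to -153.0°, crossing the antimeridian.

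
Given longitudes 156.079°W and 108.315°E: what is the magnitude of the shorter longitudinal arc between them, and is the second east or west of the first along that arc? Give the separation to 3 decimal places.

Raw difference: 108.315 − -156.079 = 264.394°.
Normalise into (−180°, 180°]: 264.394° − 360° = -95.606°.
Negative ⇒ the second point lies to the west; separation 95.606°.

95.606° west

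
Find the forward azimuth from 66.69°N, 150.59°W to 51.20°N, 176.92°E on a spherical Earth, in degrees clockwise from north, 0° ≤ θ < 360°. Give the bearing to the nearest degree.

242°

Δλ = 176.92 − -150.59 = 327.51°; wrapped into (−180°, 180°]: -32.49°.
θ = atan2( sin Δλ · cos φ₂ , cos φ₁ · sin φ₂ − sin φ₁ · cos φ₂ · cos Δλ )
  = atan2(-0.33658, -0.17700) = -117.739° → normalised to [0°, 360°): 242.261°.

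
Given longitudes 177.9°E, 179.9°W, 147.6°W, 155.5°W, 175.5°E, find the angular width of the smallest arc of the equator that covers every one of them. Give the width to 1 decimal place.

36.9°

Sort the longitudes: -179.9°, -155.5°, -147.6°, +175.5°, +177.9°.
Eastward gaps between consecutive values (wrapping around): 24.4°, 7.9°, 323.1°, 2.4°, 2.2°.
Largest gap = 323.1° ⇒ minimal covering band is its complement: 360° − 323.1° = 36.9°.
Band runs from +175.5° eastward to -147.6°, crossing the antimeridian.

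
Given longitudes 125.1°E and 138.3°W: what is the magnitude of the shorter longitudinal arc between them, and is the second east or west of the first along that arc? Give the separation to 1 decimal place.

96.6° east

Raw difference: -138.3 − 125.1 = -263.4°.
Normalise into (−180°, 180°]: -263.4° + 360° = 96.6°.
Positive ⇒ the second point lies to the east; separation 96.6°.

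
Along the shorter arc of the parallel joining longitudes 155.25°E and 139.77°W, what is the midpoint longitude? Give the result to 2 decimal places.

172.26°W

Signed shortest Δλ from +155.25° to -139.77° is +64.98°.
Midpoint longitude = +155.25° + (+64.98°)/2 = +155.25° + 32.49° = +187.74°.
Normalise into (−180°, 180°]: -172.26°.
(The naïve average (+155.25 + -139.77)/2 = 7.74° is on the wrong side of the globe.)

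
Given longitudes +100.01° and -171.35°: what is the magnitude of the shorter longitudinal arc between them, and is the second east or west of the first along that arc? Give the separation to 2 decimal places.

Raw difference: -171.35 − 100.01 = -271.36°.
Normalise into (−180°, 180°]: -271.36° + 360° = 88.64°.
Positive ⇒ the second point lies to the east; separation 88.64°.

88.64° east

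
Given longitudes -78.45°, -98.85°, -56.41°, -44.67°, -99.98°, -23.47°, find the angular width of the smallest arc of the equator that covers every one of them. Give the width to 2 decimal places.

Sort the longitudes: -99.98°, -98.85°, -78.45°, -56.41°, -44.67°, -23.47°.
Eastward gaps between consecutive values (wrapping around): 1.13°, 20.40°, 22.04°, 11.74°, 21.20°, 283.49°.
Largest gap = 283.49° ⇒ minimal covering band is its complement: 360° − 283.49° = 76.51°.
Band runs from -99.98° eastward to -23.47°.

76.51°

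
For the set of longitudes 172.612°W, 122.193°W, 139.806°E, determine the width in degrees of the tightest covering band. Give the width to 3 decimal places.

Sort the longitudes: -172.612°, -122.193°, +139.806°.
Eastward gaps between consecutive values (wrapping around): 50.419°, 261.999°, 47.582°.
Largest gap = 261.999° ⇒ minimal covering band is its complement: 360° − 261.999° = 98.001°.
Band runs from +139.806° eastward to -122.193°, crossing the antimeridian.

98.001°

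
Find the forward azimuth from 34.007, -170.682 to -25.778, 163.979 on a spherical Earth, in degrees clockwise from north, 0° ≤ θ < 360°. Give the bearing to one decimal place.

Δλ = 163.979 − -170.682 = 334.661°; wrapped into (−180°, 180°]: -25.339°.
θ = atan2( sin Δλ · cos φ₂ , cos φ₁ · sin φ₂ − sin φ₁ · cos φ₂ · cos Δλ )
  = atan2(-0.38538, -0.81569) = -154.711° → normalised to [0°, 360°): 205.289°.

205.3°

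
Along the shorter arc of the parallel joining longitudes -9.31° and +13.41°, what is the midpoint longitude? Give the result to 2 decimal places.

Signed shortest Δλ from -9.31° to +13.41° is +22.72°.
Midpoint longitude = -9.31° + (+22.72°)/2 = -9.31° + 11.36° = +2.05°.

+2.05°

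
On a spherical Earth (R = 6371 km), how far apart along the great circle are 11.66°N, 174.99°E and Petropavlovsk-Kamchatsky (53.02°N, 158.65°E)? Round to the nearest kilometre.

Δλ = 158.65 − 174.99 = -16.34°.
Δφ = 53.02 − 11.66 = 41.36°.
a = sin²(Δφ/2) + cos φ₁ · cos φ₂ · sin²(Δλ/2) = 0.136611.
c = 2·atan2(√a, √(1−a)) = 0.75718 rad → d = 6371·c ≈ 4823.98 km.

4824 km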